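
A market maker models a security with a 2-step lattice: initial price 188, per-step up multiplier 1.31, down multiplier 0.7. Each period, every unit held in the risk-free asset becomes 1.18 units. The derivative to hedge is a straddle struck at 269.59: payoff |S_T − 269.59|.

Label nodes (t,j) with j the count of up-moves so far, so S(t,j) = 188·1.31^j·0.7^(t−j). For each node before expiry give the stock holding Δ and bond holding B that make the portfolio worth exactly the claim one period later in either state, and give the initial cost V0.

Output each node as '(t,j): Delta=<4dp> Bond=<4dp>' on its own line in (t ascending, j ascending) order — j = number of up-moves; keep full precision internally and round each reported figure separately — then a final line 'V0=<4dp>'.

Under the risk-neutral measure, an up-move has probability p* = (R−d)/(u−d) = 0.7869 and values discount at R = 1.18.
Terminal values V(2,·): V(2,0)=177.4700, V(2,1)=97.1940, V(2,2)=53.0368
(1,0): S=131.6000. Δ = (V_up−V_dn)/(S_up−S_dn) = (97.1940−177.4700)/(172.3960−92.1200) = -1.0000. V = [p*·97.1940 + (1−p*)·177.4700]/1.18 = 96.8661. B = V − Δ·S = 228.4661.
(1,1): S=246.2800. Δ = (V_up−V_dn)/(S_up−S_dn) = (53.0368−97.1940)/(322.6268−172.3960) = -0.2939. V = [p*·53.0368 + (1−p*)·97.1940]/1.18 = 52.9215. B = V − Δ·S = 125.3103.
(0,0): S=188.0000. Δ = (V_up−V_dn)/(S_up−S_dn) = (52.9215−96.8661)/(246.2800−131.6000) = -0.3832. V = [p*·52.9215 + (1−p*)·96.8661]/1.18 = 52.7854. B = V − Δ·S = 124.8257.
Root portfolio cost Δ·188+B reproduces V0=52.7854.

(0,0): Delta=-0.3832 Bond=124.8257
(1,0): Delta=-1.0000 Bond=228.4661
(1,1): Delta=-0.2939 Bond=125.3103
V0=52.7854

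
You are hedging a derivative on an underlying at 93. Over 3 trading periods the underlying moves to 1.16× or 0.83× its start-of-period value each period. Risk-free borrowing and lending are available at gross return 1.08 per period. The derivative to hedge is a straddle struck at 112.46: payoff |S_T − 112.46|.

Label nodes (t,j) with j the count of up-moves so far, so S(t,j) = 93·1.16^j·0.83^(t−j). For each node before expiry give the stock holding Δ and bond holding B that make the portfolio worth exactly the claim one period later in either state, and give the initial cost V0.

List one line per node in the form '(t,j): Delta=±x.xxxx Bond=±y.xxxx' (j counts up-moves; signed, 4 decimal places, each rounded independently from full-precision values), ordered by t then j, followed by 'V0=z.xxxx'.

Under the risk-neutral measure, an up-move has probability p* = (R−d)/(u−d) = 0.7576 and values discount at R = 1.08.
At expiry t=3: V(3,0)=59.2838, V(3,1)=38.1415, V(3,2)=8.5931, V(3,3)=32.7033
(2,0): S=64.0677. Δ = (V_up−V_dn)/(S_up−S_dn) = (38.1415−59.2838)/(74.3185−53.1762) = -1.0000. V = [p*·38.1415 + (1−p*)·59.2838]/1.08 = 40.0619. B = V − Δ·S = 104.1296.
(2,1): S=89.5404. Δ = (V_up−V_dn)/(S_up−S_dn) = (8.5931−38.1415)/(103.8669−74.3185) = -1.0000. V = [p*·8.5931 + (1−p*)·38.1415]/1.08 = 14.5892. B = V − Δ·S = 104.1296.
(2,2): S=125.1408. Δ = (V_up−V_dn)/(S_up−S_dn) = (32.7033−8.5931)/(145.1633−103.8669) = 0.5838. V = [p*·32.7033 + (1−p*)·8.5931]/1.08 = 24.8689. B = V − Δ·S = -48.1923.
(1,0): S=77.1900. Δ = (V_up−V_dn)/(S_up−S_dn) = (14.5892−40.0619)/(89.5404−64.0677) = -1.0000. V = [p*·14.5892 + (1−p*)·40.0619]/1.08 = 19.2263. B = V − Δ·S = 96.4163.
(1,1): S=107.8800. Δ = (V_up−V_dn)/(S_up−S_dn) = (24.8689−14.5892)/(125.1408−89.5404) = 0.2888. V = [p*·24.8689 + (1−p*)·14.5892]/1.08 = 20.7193. B = V − Δ·S = -10.4312.
(0,0): S=93.0000. Δ = (V_up−V_dn)/(S_up−S_dn) = (20.7193−19.2263)/(107.8800−77.1900) = 0.0486. V = [p*·20.7193 + (1−p*)·19.2263]/1.08 = 18.8494. B = V − Δ·S = 14.3252.
Each (Δ,B) replicates both successor values, so the strategy is self-financing and V0 is arbitrage-free.

(0,0): Delta=0.0486 Bond=14.3252
(1,0): Delta=-1.0000 Bond=96.4163
(1,1): Delta=0.2888 Bond=-10.4312
(2,0): Delta=-1.0000 Bond=104.1296
(2,1): Delta=-1.0000 Bond=104.1296
(2,2): Delta=0.5838 Bond=-48.1923
V0=18.8494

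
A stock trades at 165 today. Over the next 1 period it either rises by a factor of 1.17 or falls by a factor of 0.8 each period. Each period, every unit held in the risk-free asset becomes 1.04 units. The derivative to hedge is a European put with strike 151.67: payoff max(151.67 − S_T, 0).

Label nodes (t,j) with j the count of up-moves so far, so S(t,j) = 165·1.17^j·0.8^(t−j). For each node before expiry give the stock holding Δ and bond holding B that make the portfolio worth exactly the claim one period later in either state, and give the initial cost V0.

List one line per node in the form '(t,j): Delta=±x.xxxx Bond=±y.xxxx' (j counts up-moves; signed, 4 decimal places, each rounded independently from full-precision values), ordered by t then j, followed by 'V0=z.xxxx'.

(0,0): Delta=-0.3222 Bond=59.8074
V0=6.6453

The replicating-portfolio and risk-neutral prices coincide; use p* = (1.04−0.8)/(1.17−0.8) = 0.6486 for the latter.
At expiry t=1: V(1,0)=19.6700, V(1,1)=0.0000
Node (0,0) S=165.0000: V=(p*·0.0000+(1−p*)·19.6700)/1.04=6.6453; Δ=(0.0000−19.6700)/(193.0500−132.0000)=-0.3222; B=V−Δ·S=59.8074
Each (Δ,B) replicates both successor values, so the strategy is self-financing and V0 is arbitrage-free.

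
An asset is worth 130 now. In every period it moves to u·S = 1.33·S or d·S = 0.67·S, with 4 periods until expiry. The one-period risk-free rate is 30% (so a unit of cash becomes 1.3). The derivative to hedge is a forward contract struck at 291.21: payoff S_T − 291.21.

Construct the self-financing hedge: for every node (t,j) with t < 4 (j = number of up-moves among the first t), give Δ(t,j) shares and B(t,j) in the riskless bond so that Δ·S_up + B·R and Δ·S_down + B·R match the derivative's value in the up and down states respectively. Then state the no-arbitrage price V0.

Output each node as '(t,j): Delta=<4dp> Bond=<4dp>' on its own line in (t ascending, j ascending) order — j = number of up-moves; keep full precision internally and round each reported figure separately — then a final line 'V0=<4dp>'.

(0,0): Delta=1.0000 Bond=-101.9607
(1,0): Delta=1.0000 Bond=-132.5489
(1,1): Delta=1.0000 Bond=-132.5489
(2,0): Delta=1.0000 Bond=-172.3136
(2,1): Delta=1.0000 Bond=-172.3136
(2,2): Delta=1.0000 Bond=-172.3136
(3,0): Delta=1.0000 Bond=-224.0077
(3,1): Delta=1.0000 Bond=-224.0077
(3,2): Delta=1.0000 Bond=-224.0077
(3,3): Delta=1.0000 Bond=-224.0077
V0=28.0393

Risk-neutral probability p* = (R−d)/(u−d) = (1.3−0.67)/(1.33−0.67) = 0.9545.
Terminal values V(4,·): V(4,0)=-265.0135, V(4,1)=-239.2081, V(4,2)=-187.9823, V(4,3)=-86.2953, V(4,4)=115.5609
(3,0): S=39.0992. Δ = (V_up−V_dn)/(S_up−S_dn) = (-239.2081−-265.0135)/(52.0019−26.1965) = 1.0000. V = [p*·-239.2081 + (1−p*)·-265.0135]/1.3 = -184.9085. B = V − Δ·S = -224.0077.
(3,1): S=77.6148. Δ = (V_up−V_dn)/(S_up−S_dn) = (-187.9823−-239.2081)/(103.2277−52.0019) = 1.0000. V = [p*·-187.9823 + (1−p*)·-239.2081]/1.3 = -146.3929. B = V − Δ·S = -224.0077.
(3,2): S=154.0712. Δ = (V_up−V_dn)/(S_up−S_dn) = (-86.2953−-187.9823)/(204.9147−103.2277) = 1.0000. V = [p*·-86.2953 + (1−p*)·-187.9823]/1.3 = -69.9365. B = V − Δ·S = -224.0077.
(3,3): S=305.8428. Δ = (V_up−V_dn)/(S_up−S_dn) = (115.5609−-86.2953)/(406.7709−204.9147) = 1.0000. V = [p*·115.5609 + (1−p*)·-86.2953]/1.3 = 81.8351. B = V − Δ·S = -224.0077.
(2,0): S=58.3570. Δ = (V_up−V_dn)/(S_up−S_dn) = (-146.3929−-184.9085)/(77.6148−39.0992) = 1.0000. V = [p*·-146.3929 + (1−p*)·-184.9085]/1.3 = -113.9566. B = V − Δ·S = -172.3136.
(2,1): S=115.8430. Δ = (V_up−V_dn)/(S_up−S_dn) = (-69.9365−-146.3929)/(154.0712−77.6148) = 1.0000. V = [p*·-69.9365 + (1−p*)·-146.3929]/1.3 = -56.4706. B = V − Δ·S = -172.3136.
(2,2): S=229.9570. Δ = (V_up−V_dn)/(S_up−S_dn) = (81.8351−-69.9365)/(305.8428−154.0712) = 1.0000. V = [p*·81.8351 + (1−p*)·-69.9365]/1.3 = 57.6434. B = V − Δ·S = -172.3136.
(1,0): S=87.1000. Δ = (V_up−V_dn)/(S_up−S_dn) = (-56.4706−-113.9566)/(115.8430−58.3570) = 1.0000. V = [p*·-56.4706 + (1−p*)·-113.9566]/1.3 = -45.4489. B = V − Δ·S = -132.5489.
(1,1): S=172.9000. Δ = (V_up−V_dn)/(S_up−S_dn) = (57.6434−-56.4706)/(229.9570−115.8430) = 1.0000. V = [p*·57.6434 + (1−p*)·-56.4706]/1.3 = 40.3511. B = V − Δ·S = -132.5489.
(0,0): S=130.0000. Δ = (V_up−V_dn)/(S_up−S_dn) = (40.3511−-45.4489)/(172.9000−87.1000) = 1.0000. V = [p*·40.3511 + (1−p*)·-45.4489]/1.3 = 28.0393. B = V − Δ·S = -101.9607.
Check: Δ(0,0)·S0 + B(0,0) = 28.0393 = V0.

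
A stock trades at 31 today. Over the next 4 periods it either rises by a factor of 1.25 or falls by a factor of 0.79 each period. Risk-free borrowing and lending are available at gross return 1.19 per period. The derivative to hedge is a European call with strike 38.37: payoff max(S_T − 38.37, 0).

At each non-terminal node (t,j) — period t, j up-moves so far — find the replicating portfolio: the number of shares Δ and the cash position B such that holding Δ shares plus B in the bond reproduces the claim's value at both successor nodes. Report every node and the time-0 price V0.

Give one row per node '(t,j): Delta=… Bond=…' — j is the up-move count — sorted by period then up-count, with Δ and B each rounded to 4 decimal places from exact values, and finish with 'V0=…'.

Under the risk-neutral measure, an up-move has probability p* = (R−d)/(u−d) = 0.8696 and values discount at R = 1.19.
Terminal values V(4,·): V(4,0)=0.0000, V(4,1)=0.0000, V(4,2)=0.0000, V(4,3)=9.4620, V(4,4)=37.3136
  t=3,j=0: stock 15.2842 → up 19.1053 (V=0.0000), down 12.0745 (V=0.0000). Price 0.0000; hedge Δ=0.0000, bond B=0.0000.
  t=3,j=1: stock 24.1839 → up 30.2298 (V=0.0000), down 19.1053 (V=0.0000). Price 0.0000; hedge Δ=0.0000, bond B=0.0000.
  t=3,j=2: stock 38.2656 → up 47.8320 (V=9.4620), down 30.2298 (V=0.0000). Price 6.9142; hedge Δ=0.5375, bond B=-13.6555.
  t=3,j=3: stock 60.5469 → up 75.6836 (V=37.3136), down 47.8320 (V=9.4620). Price 28.3032; hedge Δ=1.0000, bond B=-32.2437.
  t=2,j=0: stock 19.3471 → up 24.1839 (V=0.0000), down 15.2842 (V=0.0000). Price 0.0000; hedge Δ=0.0000, bond B=0.0000.
  t=2,j=1: stock 30.6125 → up 38.2656 (V=6.9142), down 24.1839 (V=0.0000). Price 5.0524; hedge Δ=0.4910, bond B=-9.9784.
  t=2,j=2: stock 48.4375 → up 60.5469 (V=28.3032), down 38.2656 (V=6.9142). Price 21.4398; hedge Δ=0.9600, bond B=-25.0581.
  t=1,j=0: stock 24.4900 → up 30.6125 (V=5.0524), down 19.3471 (V=0.0000). Price 3.6919; hedge Δ=0.4485, bond B=-7.2915.
  t=1,j=1: stock 38.7500 → up 48.4375 (V=21.4398), down 30.6125 (V=5.0524). Price 16.2204; hedge Δ=0.9193, bond B=-19.4044.
  t=0,j=0: stock 31.0000 → up 38.7500 (V=16.2204), down 24.4900 (V=3.6919). Price 12.2573; hedge Δ=0.8786, bond B=-14.9785.
The time-0 hedge costs 12.2573, which is the no-arbitrage price.

(0,0): Delta=0.8786 Bond=-14.9785
(1,0): Delta=0.4485 Bond=-7.2915
(1,1): Delta=0.9193 Bond=-19.4044
(2,0): Delta=0.0000 Bond=0.0000
(2,1): Delta=0.4910 Bond=-9.9784
(2,2): Delta=0.9600 Bond=-25.0581
(3,0): Delta=0.0000 Bond=0.0000
(3,1): Delta=0.0000 Bond=0.0000
(3,2): Delta=0.5375 Bond=-13.6555
(3,3): Delta=1.0000 Bond=-32.2437
V0=12.2573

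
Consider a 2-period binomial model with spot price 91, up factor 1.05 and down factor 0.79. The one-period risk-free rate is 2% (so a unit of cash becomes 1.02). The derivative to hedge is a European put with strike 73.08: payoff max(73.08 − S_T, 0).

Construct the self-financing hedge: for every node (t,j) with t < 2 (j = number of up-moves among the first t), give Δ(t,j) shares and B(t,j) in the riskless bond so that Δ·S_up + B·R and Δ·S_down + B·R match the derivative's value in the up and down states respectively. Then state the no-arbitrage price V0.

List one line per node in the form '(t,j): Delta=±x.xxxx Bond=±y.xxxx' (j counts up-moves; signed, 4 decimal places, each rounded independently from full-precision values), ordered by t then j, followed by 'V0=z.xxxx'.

(0,0): Delta=-0.0779 Bond=7.2946
(1,0): Delta=-0.8714 Bond=64.4843
(1,1): Delta=0.0000 Bond=0.0000
V0=0.2084

Under the risk-neutral measure, an up-move has probability p* = (R−d)/(u−d) = 0.8846 and values discount at R = 1.02.
Terminal payoffs: V(2,0)=16.2869, V(2,1)=0.0000, V(2,2)=0.0000
Node (1,0) S=71.8900: V=(p*·0.0000+(1−p*)·16.2869)/1.02=1.8424; Δ=(0.0000−16.2869)/(75.4845−56.7931)=-0.8714; B=V−Δ·S=64.4843
Node (1,1) S=95.5500: V=(p*·0.0000+(1−p*)·0.0000)/1.02=0.0000; Δ=(0.0000−0.0000)/(100.3275−75.4845)=0.0000; B=V−Δ·S=0.0000
Node (0,0) S=91.0000: V=(p*·0.0000+(1−p*)·1.8424)/1.02=0.2084; Δ=(0.0000−1.8424)/(95.5500−71.8900)=-0.0779; B=V−Δ·S=7.2946
Self-financing check: at every node Δ·S+B equals the discounted successor values.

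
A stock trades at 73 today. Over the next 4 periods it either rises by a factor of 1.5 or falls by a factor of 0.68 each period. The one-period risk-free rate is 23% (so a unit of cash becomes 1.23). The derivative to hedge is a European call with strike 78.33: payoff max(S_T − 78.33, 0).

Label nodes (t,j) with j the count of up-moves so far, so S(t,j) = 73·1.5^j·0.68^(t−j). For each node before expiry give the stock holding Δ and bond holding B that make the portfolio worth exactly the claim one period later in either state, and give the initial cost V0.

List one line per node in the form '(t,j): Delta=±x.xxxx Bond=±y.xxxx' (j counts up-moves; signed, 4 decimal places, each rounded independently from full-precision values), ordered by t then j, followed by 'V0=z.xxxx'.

(0,0): Delta=0.9032 Bond=-24.6891
(1,0): Delta=0.6517 Bond=-17.8841
(1,1): Delta=0.9591 Bond=-36.4959
(2,0): Delta=0.0000 Bond=0.0000
(2,1): Delta=0.7967 Bond=-32.7962
(2,2): Delta=0.9953 Bond=-50.8269
(3,0): Delta=0.0000 Bond=0.0000
(3,1): Delta=0.0000 Bond=0.0000
(3,2): Delta=0.9740 Bond=-60.1422
(3,3): Delta=1.0000 Bond=-63.6829
V0=41.2413

Risk-neutral probability p* = (R−d)/(u−d) = (1.23−0.68)/(1.5−0.68) = 0.6707.
Payoff layer (t=4): V(4,0)=0.0000, V(4,1)=0.0000, V(4,2)=0.0000, V(4,3)=89.2050, V(4,4)=291.2325
(3,0): S=22.9535. Δ = (V_up−V_dn)/(S_up−S_dn) = (0.0000−0.0000)/(34.4303−15.6084) = 0.0000. V = [p*·0.0000 + (1−p*)·0.0000]/1.23 = 0.0000. B = V − Δ·S = 0.0000.
(3,1): S=50.6328. Δ = (V_up−V_dn)/(S_up−S_dn) = (0.0000−0.0000)/(75.9492−34.4303) = 0.0000. V = [p*·0.0000 + (1−p*)·0.0000]/1.23 = 0.0000. B = V − Δ·S = 0.0000.
(3,2): S=111.6900. Δ = (V_up−V_dn)/(S_up−S_dn) = (89.2050−0.0000)/(167.5350−75.9492) = 0.9740. V = [p*·89.2050 + (1−p*)·0.0000]/1.23 = 48.6444. B = V − Δ·S = -60.1422.
(3,3): S=246.3750. Δ = (V_up−V_dn)/(S_up−S_dn) = (291.2325−89.2050)/(369.5625−167.5350) = 1.0000. V = [p*·291.2325 + (1−p*)·89.2050]/1.23 = 182.6921. B = V − Δ·S = -63.6829.
(2,0): S=33.7552. Δ = (V_up−V_dn)/(S_up−S_dn) = (0.0000−0.0000)/(50.6328−22.9535) = 0.0000. V = [p*·0.0000 + (1−p*)·0.0000]/1.23 = 0.0000. B = V − Δ·S = 0.0000.
(2,1): S=74.4600. Δ = (V_up−V_dn)/(S_up−S_dn) = (48.6444−0.0000)/(111.6900−50.6328) = 0.7967. V = [p*·48.6444 + (1−p*)·0.0000]/1.23 = 26.5263. B = V − Δ·S = -32.7962.
(2,2): S=164.2500. Δ = (V_up−V_dn)/(S_up−S_dn) = (182.6921−48.6444)/(246.3750−111.6900) = 0.9953. V = [p*·182.6921 + (1−p*)·48.6444]/1.23 = 112.6459. B = V − Δ·S = -50.8269.
(1,0): S=49.6400. Δ = (V_up−V_dn)/(S_up−S_dn) = (26.5263−0.0000)/(74.4600−33.7552) = 0.6517. V = [p*·26.5263 + (1−p*)·0.0000]/1.23 = 14.4651. B = V − Δ·S = -17.8841.
(1,1): S=109.5000. Δ = (V_up−V_dn)/(S_up−S_dn) = (112.6459−26.5263)/(164.2500−74.4600) = 0.9591. V = [p*·112.6459 + (1−p*)·26.5263]/1.23 = 68.5280. B = V − Δ·S = -36.4959.
(0,0): S=73.0000. Δ = (V_up−V_dn)/(S_up−S_dn) = (68.5280−14.4651)/(109.5000−49.6400) = 0.9032. V = [p*·68.5280 + (1−p*)·14.4651]/1.23 = 41.2413. B = V − Δ·S = -24.6891.
Root portfolio cost Δ·73+B reproduces V0=41.2413.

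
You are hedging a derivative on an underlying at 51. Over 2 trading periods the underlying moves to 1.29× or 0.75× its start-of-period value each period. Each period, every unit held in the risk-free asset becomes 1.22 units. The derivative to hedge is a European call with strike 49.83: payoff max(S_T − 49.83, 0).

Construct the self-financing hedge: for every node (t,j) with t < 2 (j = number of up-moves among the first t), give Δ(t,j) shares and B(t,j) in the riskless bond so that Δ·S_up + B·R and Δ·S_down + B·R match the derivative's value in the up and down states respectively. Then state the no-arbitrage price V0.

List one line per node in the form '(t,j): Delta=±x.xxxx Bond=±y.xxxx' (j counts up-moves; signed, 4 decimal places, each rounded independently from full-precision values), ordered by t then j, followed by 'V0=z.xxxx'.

The replicating-portfolio and risk-neutral prices coincide; use p* = (1.22−0.75)/(1.29−0.75) = 0.8704 for the latter.
At expiry t=2: V(2,0)=0.0000, V(2,1)=0.0000, V(2,2)=35.0391
Node (1,0) S=38.2500: V=(p*·0.0000+(1−p*)·0.0000)/1.22=0.0000; Δ=(0.0000−0.0000)/(49.3425−28.6875)=0.0000; B=V−Δ·S=0.0000
Node (1,1) S=65.7900: V=(p*·35.0391+(1−p*)·0.0000)/1.22=24.9975; Δ=(35.0391−0.0000)/(84.8691−49.3425)=0.9863; B=V−Δ·S=-39.8897
Node (0,0) S=51.0000: V=(p*·24.9975+(1−p*)·0.0000)/1.22=17.8337; Δ=(24.9975−0.0000)/(65.7900−38.2500)=0.9077; B=V−Δ·S=-28.4580
Each (Δ,B) replicates both successor values, so the strategy is self-financing and V0 is arbitrage-free.

(0,0): Delta=0.9077 Bond=-28.4580
(1,0): Delta=0.0000 Bond=0.0000
(1,1): Delta=0.9863 Bond=-39.8897
V0=17.8337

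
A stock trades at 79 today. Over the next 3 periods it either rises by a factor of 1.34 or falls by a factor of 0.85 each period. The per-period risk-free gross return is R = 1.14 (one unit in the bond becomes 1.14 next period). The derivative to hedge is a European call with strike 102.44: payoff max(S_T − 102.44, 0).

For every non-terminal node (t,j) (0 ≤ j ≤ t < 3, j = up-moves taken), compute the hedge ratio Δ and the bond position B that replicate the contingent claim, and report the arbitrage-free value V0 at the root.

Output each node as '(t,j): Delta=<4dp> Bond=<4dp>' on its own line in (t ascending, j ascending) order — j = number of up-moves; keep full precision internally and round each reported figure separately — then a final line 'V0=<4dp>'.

Under the risk-neutral measure, an up-move has probability p* = (R−d)/(u−d) = 0.5918 and values discount at R = 1.14.
At expiry t=3: V(3,0)=0.0000, V(3,1)=0.0000, V(3,2)=18.1345, V(3,3)=87.6422
Node (2,0) S=57.0775: V=(p*·0.0000+(1−p*)·0.0000)/1.14=0.0000; Δ=(0.0000−0.0000)/(76.4838−48.5159)=0.0000; B=V−Δ·S=0.0000
Node (2,1) S=89.9810: V=(p*·18.1345+(1−p*)·0.0000)/1.14=9.4146; Δ=(18.1345−0.0000)/(120.5745−76.4838)=0.4113; B=V−Δ·S=-27.5946
Node (2,2) S=141.8524: V=(p*·87.6422+(1−p*)·18.1345)/1.14=51.9928; Δ=(87.6422−18.1345)/(190.0822−120.5745)=1.0000; B=V−Δ·S=-89.8596
Node (1,0) S=67.1500: V=(p*·9.4146+(1−p*)·0.0000)/1.14=4.8877; Δ=(9.4146−0.0000)/(89.9810−57.0775)=0.2861; B=V−Δ·S=-14.3259
Node (1,1) S=105.8600: V=(p*·51.9928+(1−p*)·9.4146)/1.14=30.3631; Δ=(51.9928−9.4146)/(141.8524−89.9810)=0.8208; B=V−Δ·S=-56.5310
Node (0,0) S=79.0000: V=(p*·30.3631+(1−p*)·4.8877)/1.14=17.5131; Δ=(30.3631−4.8877)/(105.8600−67.1500)=0.6581; B=V−Δ·S=-34.4776
Self-financing check: at every node Δ·S+B equals the discounted successor values.

(0,0): Delta=0.6581 Bond=-34.4776
(1,0): Delta=0.2861 Bond=-14.3259
(1,1): Delta=0.8208 Bond=-56.5310
(2,0): Delta=0.0000 Bond=0.0000
(2,1): Delta=0.4113 Bond=-27.5946
(2,2): Delta=1.0000 Bond=-89.8596
V0=17.5131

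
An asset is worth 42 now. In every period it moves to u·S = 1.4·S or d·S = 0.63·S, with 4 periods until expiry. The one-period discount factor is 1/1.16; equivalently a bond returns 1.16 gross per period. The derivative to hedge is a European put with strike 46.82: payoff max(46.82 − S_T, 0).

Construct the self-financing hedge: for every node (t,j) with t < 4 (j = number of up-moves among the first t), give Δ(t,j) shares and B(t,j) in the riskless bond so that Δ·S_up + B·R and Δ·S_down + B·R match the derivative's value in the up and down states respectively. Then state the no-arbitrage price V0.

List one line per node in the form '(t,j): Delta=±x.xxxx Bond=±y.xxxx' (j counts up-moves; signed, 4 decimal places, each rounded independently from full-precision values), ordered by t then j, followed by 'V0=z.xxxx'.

(0,0): Delta=-0.2004 Bond=12.2638
(1,0): Delta=-0.5544 Bond=23.5918
(1,1): Delta=-0.1283 Bond=9.9849
(2,0): Delta=-1.0000 Bond=34.7949
(2,1): Delta=-0.4636 Bond=24.0028
(2,2): Delta=-0.0600 Bond=5.9582
(3,0): Delta=-1.0000 Bond=40.3621
(3,1): Delta=-1.0000 Bond=40.3621
(3,2): Delta=-0.3543 Bond=22.1743
(3,3): Delta=0.0000 Bond=0.0000
V0=3.8461

The replicating-portfolio and risk-neutral prices coincide; use p* = (1.16−0.63)/(1.4−0.63) = 0.6883 for the latter.
Terminal payoffs: V(4,0)=40.2038, V(4,1)=32.1172, V(4,2)=14.1472, V(4,3)=0.0000, V(4,4)=0.0000
  t=3,j=0: stock 10.5020 → up 14.7028 (V=32.1172), down 6.6162 (V=40.2038). Price 29.8601; hedge Δ=-1.0000, bond B=40.3621.
  t=3,j=1: stock 23.3377 → up 32.6728 (V=14.1472), down 14.7028 (V=32.1172). Price 17.0243; hedge Δ=-1.0000, bond B=40.3621.
  t=3,j=2: stock 51.8616 → up 72.6062 (V=0.0000), down 32.6728 (V=14.1472). Price 3.8013; hedge Δ=-0.3543, bond B=22.1743.
  t=3,j=3: stock 115.2480 → up 161.3472 (V=0.0000), down 72.6062 (V=0.0000). Price 0.0000; hedge Δ=0.0000, bond B=0.0000.
  t=2,j=0: stock 16.6698 → up 23.3377 (V=17.0243), down 10.5020 (V=29.8601). Price 18.1251; hedge Δ=-1.0000, bond B=34.7949.
  t=2,j=1: stock 37.0440 → up 51.8616 (V=3.8013), down 23.3377 (V=17.0243). Price 6.8300; hedge Δ=-0.4636, bond B=24.0028.
  t=2,j=2: stock 82.3200 → up 115.2480 (V=0.0000), down 51.8616 (V=3.8013). Price 1.0214; hedge Δ=-0.0600, bond B=5.9582.
  t=1,j=0: stock 26.4600 → up 37.0440 (V=6.8300), down 16.6698 (V=18.1251). Price 8.9229; hedge Δ=-0.5544, bond B=23.5918.
  t=1,j=1: stock 58.8000 → up 82.3200 (V=1.0214), down 37.0440 (V=6.8300). Price 2.4413; hedge Δ=-0.1283, bond B=9.9849.
  t=0,j=0: stock 42.0000 → up 58.8000 (V=2.4413), down 26.4600 (V=8.9229). Price 3.8461; hedge Δ=-0.2004, bond B=12.2638.
Self-financing check: at every node Δ·S+B equals the discounted successor values.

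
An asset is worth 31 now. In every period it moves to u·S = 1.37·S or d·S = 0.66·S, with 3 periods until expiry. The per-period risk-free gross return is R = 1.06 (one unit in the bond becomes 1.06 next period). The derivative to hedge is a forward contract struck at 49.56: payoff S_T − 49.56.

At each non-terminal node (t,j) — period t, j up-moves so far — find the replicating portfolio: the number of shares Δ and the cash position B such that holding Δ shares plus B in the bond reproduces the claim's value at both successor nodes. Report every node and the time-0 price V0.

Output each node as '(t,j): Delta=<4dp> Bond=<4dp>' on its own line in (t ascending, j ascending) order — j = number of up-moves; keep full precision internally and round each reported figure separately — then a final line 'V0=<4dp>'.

The replicating-portfolio and risk-neutral prices coincide; use p* = (1.06−0.66)/(1.37−0.66) = 0.5634 for the latter.
At expiry t=3: V(3,0)=-40.6476, V(3,1)=-31.0601, V(3,2)=-11.1586, V(3,3)=30.1519
  t=2,j=0: stock 13.5036 → up 18.4999 (V=-31.0601), down 8.9124 (V=-40.6476). Price -33.2511; hedge Δ=1.0000, bond B=-46.7547.
  t=2,j=1: stock 28.0302 → up 38.4014 (V=-11.1586), down 18.4999 (V=-31.0601). Price -18.7245; hedge Δ=1.0000, bond B=-46.7547.
  t=2,j=2: stock 58.1839 → up 79.7119 (V=30.1519), down 38.4014 (V=-11.1586). Price 11.4292; hedge Δ=1.0000, bond B=-46.7547.
  t=1,j=0: stock 20.4600 → up 28.0302 (V=-18.7245), down 13.5036 (V=-33.2511). Price -23.6482; hedge Δ=1.0000, bond B=-44.1082.
  t=1,j=1: stock 42.4700 → up 58.1839 (V=11.4292), down 28.0302 (V=-18.7245). Price -1.6382; hedge Δ=1.0000, bond B=-44.1082.
  t=0,j=0: stock 31.0000 → up 42.4700 (V=-1.6382), down 20.4600 (V=-23.6482). Price -10.6115; hedge Δ=1.0000, bond B=-41.6115.
Check: Δ(0,0)·S0 + B(0,0) = -10.6115 = V0.

(0,0): Delta=1.0000 Bond=-41.6115
(1,0): Delta=1.0000 Bond=-44.1082
(1,1): Delta=1.0000 Bond=-44.1082
(2,0): Delta=1.0000 Bond=-46.7547
(2,1): Delta=1.0000 Bond=-46.7547
(2,2): Delta=1.0000 Bond=-46.7547
V0=-10.6115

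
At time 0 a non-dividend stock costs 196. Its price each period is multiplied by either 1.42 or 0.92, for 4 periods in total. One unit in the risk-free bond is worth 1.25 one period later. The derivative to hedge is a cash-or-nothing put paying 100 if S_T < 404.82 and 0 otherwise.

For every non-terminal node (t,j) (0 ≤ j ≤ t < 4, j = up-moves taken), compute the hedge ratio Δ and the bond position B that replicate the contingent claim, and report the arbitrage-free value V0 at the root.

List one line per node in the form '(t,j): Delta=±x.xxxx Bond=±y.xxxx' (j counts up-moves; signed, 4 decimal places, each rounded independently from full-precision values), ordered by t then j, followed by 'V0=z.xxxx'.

Under the risk-neutral measure, an up-move has probability p* = (R−d)/(u−d) = 0.6600 and values discount at R = 1.25.
Payoff layer (t=4): V(4,0)=100.0000, V(4,1)=100.0000, V(4,2)=100.0000, V(4,3)=0.0000, V(4,4)=0.0000
Node (3,0) S=152.6228: V=(p*·100.0000+(1−p*)·100.0000)/1.25=80.0000; Δ=(100.0000−100.0000)/(216.7244−140.4130)=0.0000; B=V−Δ·S=80.0000
Node (3,1) S=235.5700: V=(p*·100.0000+(1−p*)·100.0000)/1.25=80.0000; Δ=(100.0000−100.0000)/(334.5095−216.7244)=0.0000; B=V−Δ·S=80.0000
Node (3,2) S=363.5972: V=(p*·0.0000+(1−p*)·100.0000)/1.25=27.2000; Δ=(0.0000−100.0000)/(516.3081−334.5095)=-0.5501; B=V−Δ·S=227.2000
Node (3,3) S=561.2044: V=(p*·0.0000+(1−p*)·0.0000)/1.25=0.0000; Δ=(0.0000−0.0000)/(796.9103−516.3081)=0.0000; B=V−Δ·S=0.0000
Node (2,0) S=165.8944: V=(p*·80.0000+(1−p*)·80.0000)/1.25=64.0000; Δ=(80.0000−80.0000)/(235.5700−152.6228)=0.0000; B=V−Δ·S=64.0000
Node (2,1) S=256.0544: V=(p*·27.2000+(1−p*)·80.0000)/1.25=36.1216; Δ=(27.2000−80.0000)/(363.5972−235.5700)=-0.4124; B=V−Δ·S=141.7216
Node (2,2) S=395.2144: V=(p*·0.0000+(1−p*)·27.2000)/1.25=7.3984; Δ=(0.0000−27.2000)/(561.2044−363.5972)=-0.1376; B=V−Δ·S=61.7984
Node (1,0) S=180.3200: V=(p*·36.1216+(1−p*)·64.0000)/1.25=36.4802; Δ=(36.1216−64.0000)/(256.0544−165.8944)=-0.3092; B=V−Δ·S=92.2370
Node (1,1) S=278.3200: V=(p*·7.3984+(1−p*)·36.1216)/1.25=13.7314; Δ=(7.3984−36.1216)/(395.2144−256.0544)=-0.2064; B=V−Δ·S=71.1778
Node (0,0) S=196.0000: V=(p*·13.7314+(1−p*)·36.4802)/1.25=17.1728; Δ=(13.7314−36.4802)/(278.3200−180.3200)=-0.2321; B=V−Δ·S=62.6704
Root portfolio cost Δ·196+B reproduces V0=17.1728.

(0,0): Delta=-0.2321 Bond=62.6704
(1,0): Delta=-0.3092 Bond=92.2370
(1,1): Delta=-0.2064 Bond=71.1778
(2,0): Delta=0.0000 Bond=64.0000
(2,1): Delta=-0.4124 Bond=141.7216
(2,2): Delta=-0.1376 Bond=61.7984
(3,0): Delta=0.0000 Bond=80.0000
(3,1): Delta=0.0000 Bond=80.0000
(3,2): Delta=-0.5501 Bond=227.2000
(3,3): Delta=0.0000 Bond=0.0000
V0=17.1728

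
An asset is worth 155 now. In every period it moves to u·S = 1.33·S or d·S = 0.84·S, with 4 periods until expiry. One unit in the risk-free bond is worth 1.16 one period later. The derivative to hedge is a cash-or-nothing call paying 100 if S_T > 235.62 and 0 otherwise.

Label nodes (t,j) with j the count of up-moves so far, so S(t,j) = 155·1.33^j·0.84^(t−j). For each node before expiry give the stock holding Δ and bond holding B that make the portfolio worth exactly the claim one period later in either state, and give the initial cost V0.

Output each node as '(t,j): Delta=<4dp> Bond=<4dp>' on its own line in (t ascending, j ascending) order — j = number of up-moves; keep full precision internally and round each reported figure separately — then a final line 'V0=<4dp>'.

(0,0): Delta=0.3744 Bond=-26.6449
(1,0): Delta=0.4968 Bond=-46.8400
(1,1): Delta=0.3334 Bond=-22.4442
(2,0): Delta=0.0000 Bond=0.0000
(2,1): Delta=0.6635 Bond=-83.1996
(2,2): Delta=0.2226 Bond=4.3333
(3,0): Delta=0.0000 Bond=0.0000
(3,1): Delta=0.0000 Bond=0.0000
(3,2): Delta=0.8861 Bond=-147.7833
(3,3): Delta=0.0000 Bond=86.2069
V0=31.3931

Under the risk-neutral measure, an up-move has probability p* = (R−d)/(u−d) = 0.6531 and values discount at R = 1.16.
Payoff layer (t=4): V(4,0)=0.0000, V(4,1)=0.0000, V(4,2)=0.0000, V(4,3)=100.0000, V(4,4)=100.0000
Node (3,0) S=91.8691: V=(p*·0.0000+(1−p*)·0.0000)/1.16=0.0000; Δ=(0.0000−0.0000)/(122.1859−77.1701)=0.0000; B=V−Δ·S=0.0000
Node (3,1) S=145.4594: V=(p*·0.0000+(1−p*)·0.0000)/1.16=0.0000; Δ=(0.0000−0.0000)/(193.4611−122.1859)=0.0000; B=V−Δ·S=0.0000
Node (3,2) S=230.3108: V=(p*·100.0000+(1−p*)·0.0000)/1.16=56.2984; Δ=(100.0000−0.0000)/(306.3133−193.4611)=0.8861; B=V−Δ·S=-147.7833
Node (3,3) S=364.6587: V=(p*·100.0000+(1−p*)·100.0000)/1.16=86.2069; Δ=(100.0000−100.0000)/(484.9961−306.3133)=0.0000; B=V−Δ·S=86.2069
Node (2,0) S=109.3680: V=(p*·0.0000+(1−p*)·0.0000)/1.16=0.0000; Δ=(0.0000−0.0000)/(145.4594−91.8691)=0.0000; B=V−Δ·S=0.0000
Node (2,1) S=173.1660: V=(p*·56.2984+(1−p*)·0.0000)/1.16=31.6951; Δ=(56.2984−0.0000)/(230.3108−145.4594)=0.6635; B=V−Δ·S=-83.1996
Node (2,2) S=274.1795: V=(p*·86.2069+(1−p*)·56.2984)/1.16=65.3711; Δ=(86.2069−56.2984)/(364.6587−230.3108)=0.2226; B=V−Δ·S=4.3333
Node (1,0) S=130.2000: V=(p*·31.6951+(1−p*)·0.0000)/1.16=17.8438; Δ=(31.6951−0.0000)/(173.1660−109.3680)=0.4968; B=V−Δ·S=-46.8400
Node (1,1) S=206.1500: V=(p*·65.3711+(1−p*)·31.6951)/1.16=46.2824; Δ=(65.3711−31.6951)/(274.1795−173.1660)=0.3334; B=V−Δ·S=-22.4442
Node (0,0) S=155.0000: V=(p*·46.2824+(1−p*)·17.8438)/1.16=31.3931; Δ=(46.2824−17.8438)/(206.1500−130.2000)=0.3744; B=V−Δ·S=-26.6449
Self-financing check: at every node Δ·S+B equals the discounted successor values.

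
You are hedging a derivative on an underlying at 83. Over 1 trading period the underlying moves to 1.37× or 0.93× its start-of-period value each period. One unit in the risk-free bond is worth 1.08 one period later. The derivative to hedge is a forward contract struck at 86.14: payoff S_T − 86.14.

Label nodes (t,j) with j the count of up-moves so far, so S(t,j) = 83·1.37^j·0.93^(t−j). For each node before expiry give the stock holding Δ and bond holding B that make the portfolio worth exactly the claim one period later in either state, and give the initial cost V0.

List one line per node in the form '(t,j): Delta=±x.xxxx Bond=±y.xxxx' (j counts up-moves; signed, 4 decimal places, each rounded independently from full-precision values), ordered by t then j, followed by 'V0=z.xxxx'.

Risk-neutral probability p* = (R−d)/(u−d) = (1.08−0.93)/(1.37−0.93) = 0.3409.
Terminal payoffs: V(1,0)=-8.9500, V(1,1)=27.5700
(0,0): S=83.0000. Δ = (V_up−V_dn)/(S_up−S_dn) = (27.5700−-8.9500)/(113.7100−77.1900) = 1.0000. V = [p*·27.5700 + (1−p*)·-8.9500]/1.08 = 3.2407. B = V − Δ·S = -79.7593.
Each (Δ,B) replicates both successor values, so the strategy is self-financing and V0 is arbitrage-free.

(0,0): Delta=1.0000 Bond=-79.7593
V0=3.2407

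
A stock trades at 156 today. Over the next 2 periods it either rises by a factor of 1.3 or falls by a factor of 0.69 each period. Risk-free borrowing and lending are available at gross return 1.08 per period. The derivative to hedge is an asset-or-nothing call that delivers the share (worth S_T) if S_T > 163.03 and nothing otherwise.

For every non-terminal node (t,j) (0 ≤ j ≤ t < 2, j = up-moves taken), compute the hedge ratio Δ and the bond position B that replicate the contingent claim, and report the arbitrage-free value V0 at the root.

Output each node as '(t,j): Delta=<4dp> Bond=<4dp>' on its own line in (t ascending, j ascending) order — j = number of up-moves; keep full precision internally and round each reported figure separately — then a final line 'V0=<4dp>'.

(0,0): Delta=1.6401 Bond=-163.4624
(1,0): Delta=0.0000 Bond=0.0000
(1,1): Delta=2.1311 Bond=-276.1257
V0=92.3918

The replicating-portfolio and risk-neutral prices coincide; use p* = (1.08−0.69)/(1.3−0.69) = 0.6393 for the latter.
Terminal payoffs: V(2,0)=0.0000, V(2,1)=0.0000, V(2,2)=263.6400
  t=1,j=0: stock 107.6400 → up 139.9320 (V=0.0000), down 74.2716 (V=0.0000). Price 0.0000; hedge Δ=0.0000, bond B=0.0000.
  t=1,j=1: stock 202.8000 → up 263.6400 (V=263.6400), down 139.9320 (V=0.0000). Price 156.0710; hedge Δ=2.1311, bond B=-276.1257.
  t=0,j=0: stock 156.0000 → up 202.8000 (V=156.0710), down 107.6400 (V=0.0000). Price 92.3918; hedge Δ=1.6401, bond B=-163.4624.
Root portfolio cost Δ·156+B reproduces V0=92.3918.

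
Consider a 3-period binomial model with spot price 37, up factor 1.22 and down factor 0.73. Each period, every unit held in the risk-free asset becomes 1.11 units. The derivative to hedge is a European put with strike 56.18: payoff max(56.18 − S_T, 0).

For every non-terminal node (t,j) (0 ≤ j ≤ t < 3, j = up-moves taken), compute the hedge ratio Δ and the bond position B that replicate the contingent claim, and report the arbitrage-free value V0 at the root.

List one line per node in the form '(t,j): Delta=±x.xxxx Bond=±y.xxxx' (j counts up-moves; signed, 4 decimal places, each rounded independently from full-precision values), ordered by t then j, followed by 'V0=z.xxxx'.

(0,0): Delta=-0.7037 Bond=33.8676
(1,0): Delta=-1.0000 Bond=45.5969
(1,1): Delta=-0.6523 Bond=35.2762
(2,0): Delta=-1.0000 Bond=50.6126
(2,1): Delta=-1.0000 Bond=50.6126
(2,2): Delta=-0.5921 Bond=35.8403
V0=7.8318

Since d<R<u, set p* = (R−d)/(u−d) = 0.7755; price each node as the discounted p*-expectation of its children.
Terminal payoffs: V(3,0)=41.7864, V(3,1)=32.1249, V(3,2)=15.9783, V(3,3)=0.0000
Node (2,0) S=19.7173: V=(p*·32.1249+(1−p*)·41.7864)/1.11=30.8953; Δ=(32.1249−41.7864)/(24.0551−14.3936)=-1.0000; B=V−Δ·S=50.6126
Node (2,1) S=32.9522: V=(p*·15.9783+(1−p*)·32.1249)/1.11=17.6604; Δ=(15.9783−32.1249)/(40.2017−24.0551)=-1.0000; B=V−Δ·S=50.6126
Node (2,2) S=55.0708: V=(p*·0.0000+(1−p*)·15.9783)/1.11=3.2315; Δ=(0.0000−15.9783)/(67.1864−40.2017)=-0.5921; B=V−Δ·S=35.8403
Node (1,0) S=27.0100: V=(p*·17.6604+(1−p*)·30.8953)/1.11=18.5869; Δ=(17.6604−30.8953)/(32.9522−19.7173)=-1.0000; B=V−Δ·S=45.5969
Node (1,1) S=45.1400: V=(p*·3.2315+(1−p*)·17.6604)/1.11=5.8294; Δ=(3.2315−17.6604)/(55.0708−32.9522)=-0.6523; B=V−Δ·S=35.2762
Node (0,0) S=37.0000: V=(p*·5.8294+(1−p*)·18.5869)/1.11=7.8318; Δ=(5.8294−18.5869)/(45.1400−27.0100)=-0.7037; B=V−Δ·S=33.8676
Each (Δ,B) replicates both successor values, so the strategy is self-financing and V0 is arbitrage-free.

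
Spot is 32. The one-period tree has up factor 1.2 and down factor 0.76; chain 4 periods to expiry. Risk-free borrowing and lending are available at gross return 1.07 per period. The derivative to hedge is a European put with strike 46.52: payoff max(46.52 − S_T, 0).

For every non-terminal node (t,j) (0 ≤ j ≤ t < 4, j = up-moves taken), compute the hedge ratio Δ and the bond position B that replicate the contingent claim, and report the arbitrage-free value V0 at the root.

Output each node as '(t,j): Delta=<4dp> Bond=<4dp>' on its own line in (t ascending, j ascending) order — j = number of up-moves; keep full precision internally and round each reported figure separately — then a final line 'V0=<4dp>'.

(0,0): Delta=-0.5978 Bond=26.3490
(1,0): Delta=-1.0000 Bond=37.9742
(1,1): Delta=-0.4910 Bond=24.0918
(2,0): Delta=-1.0000 Bond=40.6324
(2,1): Delta=-1.0000 Bond=40.6324
(2,2): Delta=-0.3558 Bond=19.5491
(3,0): Delta=-1.0000 Bond=43.4766
(3,1): Delta=-1.0000 Bond=43.4766
(3,2): Delta=-1.0000 Bond=43.4766
(3,3): Delta=-0.1848 Bond=11.4572
V0=7.2184

Since d<R<u, set p* = (R−d)/(u−d) = 0.7045; price each node as the discounted p*-expectation of its children.
At expiry t=4: V(4,0)=35.8441, V(4,1)=29.6633, V(4,2)=19.9042, V(4,3)=4.4950, V(4,4)=0.0000
  t=3,j=0: stock 14.0472 → up 16.8567 (V=29.6633), down 10.6759 (V=35.8441). Price 29.4294; hedge Δ=-1.0000, bond B=43.4766.
  t=3,j=1: stock 22.1798 → up 26.6158 (V=19.9042), down 16.8567 (V=29.6633). Price 21.2968; hedge Δ=-1.0000, bond B=43.4766.
  t=3,j=2: stock 35.0208 → up 42.0250 (V=4.4950), down 26.6158 (V=19.9042). Price 8.4558; hedge Δ=-1.0000, bond B=43.4766.
  t=3,j=3: stock 55.2960 → up 66.3552 (V=0.0000), down 42.0250 (V=4.4950). Price 1.2412; hedge Δ=-0.1848, bond B=11.4572.
  t=2,j=0: stock 18.4832 → up 22.1798 (V=21.2968), down 14.0472 (V=29.4294). Price 22.1492; hedge Δ=-1.0000, bond B=40.6324.
  t=2,j=1: stock 29.1840 → up 35.0208 (V=8.4558), down 22.1798 (V=21.2968). Price 11.4484; hedge Δ=-1.0000, bond B=40.6324.
  t=2,j=2: stock 46.0800 → up 55.2960 (V=1.2412), down 35.0208 (V=8.4558). Price 3.1521; hedge Δ=-0.3558, bond B=19.5491.
  t=1,j=0: stock 24.3200 → up 29.1840 (V=11.4484), down 18.4832 (V=22.1492). Price 13.6542; hedge Δ=-1.0000, bond B=37.9742.
  t=1,j=1: stock 38.4000 → up 46.0800 (V=3.1521), down 29.1840 (V=11.4484). Price 5.2367; hedge Δ=-0.4910, bond B=24.0918.
  t=0,j=0: stock 32.0000 → up 38.4000 (V=5.2367), down 24.3200 (V=13.6542). Price 7.2184; hedge Δ=-0.5978, bond B=26.3490.
Check: Δ(0,0)·S0 + B(0,0) = 7.2184 = V0.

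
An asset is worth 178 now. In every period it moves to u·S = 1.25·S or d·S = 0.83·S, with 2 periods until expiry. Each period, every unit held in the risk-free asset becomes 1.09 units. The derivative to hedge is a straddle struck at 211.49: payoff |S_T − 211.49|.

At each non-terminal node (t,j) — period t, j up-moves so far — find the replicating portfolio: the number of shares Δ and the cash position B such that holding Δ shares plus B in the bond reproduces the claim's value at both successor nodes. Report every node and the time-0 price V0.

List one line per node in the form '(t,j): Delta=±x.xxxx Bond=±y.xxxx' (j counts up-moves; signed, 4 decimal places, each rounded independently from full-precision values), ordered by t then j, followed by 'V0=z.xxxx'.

The replicating-portfolio and risk-neutral prices coincide; use p* = (1.09−0.83)/(1.25−0.83) = 0.6190 for the latter.
Payoff layer (t=2): V(2,0)=88.8658, V(2,1)=26.8150, V(2,2)=66.6350
Node (1,0) S=147.7400: V=(p*·26.8150+(1−p*)·88.8658)/1.09=46.2875; Δ=(26.8150−88.8658)/(184.6750−122.6242)=-1.0000; B=V−Δ·S=194.0275
Node (1,1) S=222.5000: V=(p*·66.6350+(1−p*)·26.8150)/1.09=47.2160; Δ=(66.6350−26.8150)/(278.1250−184.6750)=0.4261; B=V−Δ·S=-47.5935
Node (0,0) S=178.0000: V=(p*·47.2160+(1−p*)·46.2875)/1.09=42.9929; Δ=(47.2160−46.2875)/(222.5000−147.7400)=0.0124; B=V−Δ·S=40.7822
Self-financing check: at every node Δ·S+B equals the discounted successor values.

(0,0): Delta=0.0124 Bond=40.7822
(1,0): Delta=-1.0000 Bond=194.0275
(1,1): Delta=0.4261 Bond=-47.5935
V0=42.9929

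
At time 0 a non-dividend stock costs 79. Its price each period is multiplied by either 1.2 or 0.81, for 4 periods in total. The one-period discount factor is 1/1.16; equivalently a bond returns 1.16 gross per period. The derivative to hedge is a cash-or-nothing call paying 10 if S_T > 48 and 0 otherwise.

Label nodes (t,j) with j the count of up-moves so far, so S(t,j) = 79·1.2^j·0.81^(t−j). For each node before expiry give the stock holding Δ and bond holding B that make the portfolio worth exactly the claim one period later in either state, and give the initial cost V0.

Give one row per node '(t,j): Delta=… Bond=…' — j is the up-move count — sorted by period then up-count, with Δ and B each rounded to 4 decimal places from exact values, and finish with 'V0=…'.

(0,0): Delta=0.0002 Bond=5.5046
(1,0): Delta=0.0031 Bond=6.1992
(1,1): Delta=0.0000 Bond=6.4066
(2,0): Delta=0.0437 Bond=5.0863
(2,1): Delta=0.0000 Bond=7.4316
(2,2): Delta=0.0000 Bond=7.4316
(3,0): Delta=0.6107 Bond=-17.9045
(3,1): Delta=0.0000 Bond=8.6207
(3,2): Delta=0.0000 Bond=8.6207
(3,3): Delta=0.0000 Bond=8.6207
V0=5.5223

The replicating-portfolio and risk-neutral prices coincide; use p* = (1.16−0.81)/(1.2−0.81) = 0.8974 for the latter.
At expiry t=4: V(4,0)=0.0000, V(4,1)=10.0000, V(4,2)=10.0000, V(4,3)=10.0000, V(4,4)=10.0000
Node (3,0) S=41.9838: V=(p*·10.0000+(1−p*)·0.0000)/1.16=7.7365; Δ=(10.0000−0.0000)/(50.3806−34.0069)=0.6107; B=V−Δ·S=-17.9045
Node (3,1) S=62.1983: V=(p*·10.0000+(1−p*)·10.0000)/1.16=8.6207; Δ=(10.0000−10.0000)/(74.6379−50.3806)=0.0000; B=V−Δ·S=8.6207
Node (3,2) S=92.1456: V=(p*·10.0000+(1−p*)·10.0000)/1.16=8.6207; Δ=(10.0000−10.0000)/(110.5747−74.6379)=0.0000; B=V−Δ·S=8.6207
Node (3,3) S=136.5120: V=(p*·10.0000+(1−p*)·10.0000)/1.16=8.6207; Δ=(10.0000−10.0000)/(163.8144−110.5747)=0.0000; B=V−Δ·S=8.6207
Node (2,0) S=51.8319: V=(p*·8.6207+(1−p*)·7.7365)/1.16=7.3535; Δ=(8.6207−7.7365)/(62.1983−41.9838)=0.0437; B=V−Δ·S=5.0863
Node (2,1) S=76.7880: V=(p*·8.6207+(1−p*)·8.6207)/1.16=7.4316; Δ=(8.6207−8.6207)/(92.1456−62.1983)=0.0000; B=V−Δ·S=7.4316
Node (2,2) S=113.7600: V=(p*·8.6207+(1−p*)·8.6207)/1.16=7.4316; Δ=(8.6207−8.6207)/(136.5120−92.1456)=0.0000; B=V−Δ·S=7.4316
Node (1,0) S=63.9900: V=(p*·7.4316+(1−p*)·7.3535)/1.16=6.3997; Δ=(7.4316−7.3535)/(76.7880−51.8319)=0.0031; B=V−Δ·S=6.1992
Node (1,1) S=94.8000: V=(p*·7.4316+(1−p*)·7.4316)/1.16=6.4066; Δ=(7.4316−7.4316)/(113.7600−76.7880)=0.0000; B=V−Δ·S=6.4066
Node (0,0) S=79.0000: V=(p*·6.4066+(1−p*)·6.3997)/1.16=5.5223; Δ=(6.4066−6.3997)/(94.8000−63.9900)=0.0002; B=V−Δ·S=5.5046
Check: Δ(0,0)·S0 + B(0,0) = 5.5223 = V0.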